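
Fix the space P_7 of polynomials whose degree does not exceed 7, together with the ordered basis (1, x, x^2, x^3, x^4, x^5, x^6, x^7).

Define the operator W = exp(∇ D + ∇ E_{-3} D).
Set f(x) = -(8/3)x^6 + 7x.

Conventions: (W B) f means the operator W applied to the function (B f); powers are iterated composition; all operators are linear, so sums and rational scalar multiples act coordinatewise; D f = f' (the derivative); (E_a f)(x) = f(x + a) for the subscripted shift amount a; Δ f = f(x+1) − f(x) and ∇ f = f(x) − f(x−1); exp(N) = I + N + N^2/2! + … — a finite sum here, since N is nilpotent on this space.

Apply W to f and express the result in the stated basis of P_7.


order-1 term: -160x^4 + 1280x^3 - 6080x^2 + 14080x - 12512
order-2 term: -1920x^2 + 15360x - 39680
order-3 term: -2560
the series for exp(∇ D + ∇ E_{-3} D) f terminates at order 3
exp(∇ D + ∇ E_{-3} D) f = -(8/3)x^6 - 160x^4 + 1280x^3 - 8000x^2 + 29447x - 54752

g(x) = -(8/3)x^6 - 160x^4 + 1280x^3 - 8000x^2 + 29447x - 54752


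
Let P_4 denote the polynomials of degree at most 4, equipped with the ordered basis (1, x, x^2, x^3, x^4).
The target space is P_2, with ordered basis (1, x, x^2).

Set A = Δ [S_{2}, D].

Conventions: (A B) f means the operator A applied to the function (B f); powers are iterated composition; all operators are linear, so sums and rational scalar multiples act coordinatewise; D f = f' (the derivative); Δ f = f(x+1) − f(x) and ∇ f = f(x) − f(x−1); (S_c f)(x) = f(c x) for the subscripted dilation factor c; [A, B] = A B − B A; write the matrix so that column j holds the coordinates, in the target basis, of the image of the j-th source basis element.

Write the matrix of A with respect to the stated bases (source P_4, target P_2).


the matrix is [[0, 0, -4, -12, -32]; [0, 0, 0, -24, -96]; [0, 0, 0, 0, -96]] (rows listed top to bottom)

image of 1: 0
image of x: 0
image of x^2: -4
image of x^3: -24x - 12
image of x^4: -96x^2 - 96x - 32
each image's coordinates form column j of the matrix


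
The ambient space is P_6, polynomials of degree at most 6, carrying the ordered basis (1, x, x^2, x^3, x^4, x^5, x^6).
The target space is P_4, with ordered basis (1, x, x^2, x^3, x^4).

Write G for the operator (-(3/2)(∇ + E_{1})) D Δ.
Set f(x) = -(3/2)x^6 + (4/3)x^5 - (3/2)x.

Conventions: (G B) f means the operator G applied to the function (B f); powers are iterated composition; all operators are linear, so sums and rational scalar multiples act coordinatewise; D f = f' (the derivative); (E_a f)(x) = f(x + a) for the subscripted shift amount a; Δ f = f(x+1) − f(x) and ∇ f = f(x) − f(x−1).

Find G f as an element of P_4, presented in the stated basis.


Δ f = -9x^5 - (95/6)x^4 - (50/3)x^3 - (55/6)x^2 - (7/3)x - 5/3
D Δ f = -45x^4 - (190/3)x^3 - 50x^2 - (55/3)x - 7/3
∇ (D Δ) f = -180x^3 + 80x^2 - 90x + 40/3
E_{1} (D Δ) f = -45x^4 - (730/3)x^3 - 510x^2 - (1465/3)x - 179
(∇ + E_{1}) (D Δ) f = -45x^4 - (1270/3)x^3 - 430x^2 - (1735/3)x - 497/3
(-(3/2)(∇ + E_{1})) (D Δ) f = (135/2)x^4 + 635x^3 + 645x^2 + (1735/2)x + 497/2

g(x) = (135/2)x^4 + 635x^3 + 645x^2 + (1735/2)x + 497/2


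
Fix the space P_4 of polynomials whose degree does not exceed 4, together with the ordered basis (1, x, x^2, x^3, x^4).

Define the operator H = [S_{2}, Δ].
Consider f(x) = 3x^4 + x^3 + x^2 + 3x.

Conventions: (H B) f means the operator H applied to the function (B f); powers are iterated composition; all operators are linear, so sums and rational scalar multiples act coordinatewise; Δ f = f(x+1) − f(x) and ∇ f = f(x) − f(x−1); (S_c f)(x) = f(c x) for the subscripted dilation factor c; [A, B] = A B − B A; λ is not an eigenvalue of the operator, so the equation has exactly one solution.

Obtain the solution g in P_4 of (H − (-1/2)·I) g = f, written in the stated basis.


g(x) = 6x^4 + 386x^3 + 10130x^2 + 95614x + 257592

write g with unknown coordinates in the stated basis and equate coefficients in (H − (-1/2)·I) g = f
solving from the highest basis element down gives g = 6x^4 + 386x^3 + 10130x^2 + 95614x + 257592
check: H g = -192x^3 - 5064x^2 - 47804x - 128796
so H g − (-1/2)·g = 3x^4 + x^3 + x^2 + 3x = f ✓


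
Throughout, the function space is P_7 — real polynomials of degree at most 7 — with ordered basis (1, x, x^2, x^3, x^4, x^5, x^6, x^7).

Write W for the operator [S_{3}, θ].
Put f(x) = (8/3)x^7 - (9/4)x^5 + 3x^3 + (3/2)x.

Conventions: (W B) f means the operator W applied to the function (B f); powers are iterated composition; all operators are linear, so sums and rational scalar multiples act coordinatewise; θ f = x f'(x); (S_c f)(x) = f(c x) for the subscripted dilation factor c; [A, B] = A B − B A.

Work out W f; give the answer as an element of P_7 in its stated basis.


θ f = (56/3)x^7 - (45/4)x^5 + 9x^3 + (3/2)x
S_{3} θ f = 40824x^7 - (10935/4)x^5 + 243x^3 + (9/2)x
S_{3} f = 5832x^7 - (2187/4)x^5 + 81x^3 + (9/2)x
θ S_{3} f = 40824x^7 - (10935/4)x^5 + 243x^3 + (9/2)x
[S_{3}, θ] f = 0

the result is g(x) = 0


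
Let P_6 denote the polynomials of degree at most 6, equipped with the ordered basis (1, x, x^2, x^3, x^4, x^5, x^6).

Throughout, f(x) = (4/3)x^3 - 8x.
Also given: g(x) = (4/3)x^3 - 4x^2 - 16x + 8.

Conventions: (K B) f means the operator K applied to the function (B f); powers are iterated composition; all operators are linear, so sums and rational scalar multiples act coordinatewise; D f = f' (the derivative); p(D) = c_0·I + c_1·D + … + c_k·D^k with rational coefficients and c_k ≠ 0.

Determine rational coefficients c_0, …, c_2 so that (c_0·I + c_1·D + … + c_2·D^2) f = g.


p(D) = I − D − D^2, i.e. c_0 = 1, c_1 = -1, c_2 = -1

D^0 f = (4/3)x^3 - 8x
D^1 f = 4x^2 - 8
D^2 f = 8x
matching coefficients of g against c_0 f + c_1 Df + … from the top degree down determines the c_i
solution: c_0 = 1, c_1 = -1, c_2 = -1


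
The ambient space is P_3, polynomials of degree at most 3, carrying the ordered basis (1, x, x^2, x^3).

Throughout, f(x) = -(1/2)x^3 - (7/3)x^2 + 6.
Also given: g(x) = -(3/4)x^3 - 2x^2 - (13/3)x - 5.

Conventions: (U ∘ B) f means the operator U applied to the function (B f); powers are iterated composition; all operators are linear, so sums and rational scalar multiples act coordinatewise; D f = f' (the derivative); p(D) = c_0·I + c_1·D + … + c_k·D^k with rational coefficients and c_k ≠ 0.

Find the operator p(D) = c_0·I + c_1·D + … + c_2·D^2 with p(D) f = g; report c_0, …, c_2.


D^0 f = -(1/2)x^3 - (7/3)x^2 + 6
D^1 f = -(3/2)x^2 - (14/3)x
D^2 f = -3x - 14/3
matching coefficients of g against c_0 f + c_1 Df + … from the top degree down determines the c_i
solution: c_0 = 3/2, c_1 = -1, c_2 = 3

c_0 = 3/2, c_1 = -1, c_2 = 3


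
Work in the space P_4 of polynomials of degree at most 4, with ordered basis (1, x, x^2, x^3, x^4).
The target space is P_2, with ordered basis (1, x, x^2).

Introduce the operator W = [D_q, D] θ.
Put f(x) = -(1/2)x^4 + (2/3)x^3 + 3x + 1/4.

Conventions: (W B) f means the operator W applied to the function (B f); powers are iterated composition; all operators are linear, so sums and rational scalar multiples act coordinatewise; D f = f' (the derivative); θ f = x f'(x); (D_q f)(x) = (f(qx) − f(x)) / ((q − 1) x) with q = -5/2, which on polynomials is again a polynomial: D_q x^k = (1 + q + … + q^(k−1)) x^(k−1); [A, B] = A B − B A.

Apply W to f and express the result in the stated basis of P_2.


θ f = -2x^4 + 2x^3 + 3x
D θ f = -8x^3 + 6x^2 + 3
D_q D θ f = -38x^2 - 9x
D_q θ f = (87/4)x^3 + (19/2)x^2 + 3
D D_q θ f = (261/4)x^2 + 19x
[D_q, D] θ f = -(413/4)x^2 - 28x

the image equals g(x) = -(413/4)x^2 - 28x


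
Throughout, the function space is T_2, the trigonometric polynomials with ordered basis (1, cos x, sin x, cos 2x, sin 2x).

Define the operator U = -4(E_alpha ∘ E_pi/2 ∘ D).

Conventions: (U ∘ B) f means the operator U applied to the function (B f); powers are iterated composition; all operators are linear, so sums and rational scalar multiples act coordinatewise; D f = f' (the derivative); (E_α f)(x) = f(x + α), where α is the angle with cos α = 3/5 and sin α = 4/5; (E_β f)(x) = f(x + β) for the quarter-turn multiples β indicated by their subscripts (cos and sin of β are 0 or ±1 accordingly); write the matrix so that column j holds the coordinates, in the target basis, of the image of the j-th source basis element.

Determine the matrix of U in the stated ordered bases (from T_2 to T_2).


image of 1: 0
image of cos x: (12/5)cos x - (16/5)sin x
image of sin x: (16/5)cos x + (12/5)sin x
image of cos 2x: -(192/25)cos 2x + (56/25)sin 2x
image of sin 2x: -(56/25)cos 2x - (192/25)sin 2x
each image's coordinates form column j of the matrix

the matrix is [[0, 0, 0, 0, 0]; [0, 12/5, 16/5, 0, 0]; [0, -16/5, 12/5, 0, 0]; [0, 0, 0, -192/25, -56/25]; [0, 0, 0, 56/25, -192/25]] (rows listed top to bottom)


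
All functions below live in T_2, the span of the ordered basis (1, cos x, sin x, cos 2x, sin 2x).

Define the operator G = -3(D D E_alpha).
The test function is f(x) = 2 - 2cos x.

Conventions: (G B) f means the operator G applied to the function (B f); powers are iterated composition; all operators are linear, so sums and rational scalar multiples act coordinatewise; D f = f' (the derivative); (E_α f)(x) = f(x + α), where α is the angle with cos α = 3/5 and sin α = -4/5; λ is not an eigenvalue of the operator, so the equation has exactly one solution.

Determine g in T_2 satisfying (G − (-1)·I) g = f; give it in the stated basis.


write g with unknown coordinates in the stated basis and equate coefficients in (G − (-1)·I) g = f
solving from the highest basis element down gives g = 2 - (7/17)cos x + (6/17)sin x
check: G g = -(27/17)cos x - (6/17)sin x
so G g − (-1)·g = 2 - 2cos x = f ✓

the result is g(x) = 2 - (7/17)cos x + (6/17)sin x


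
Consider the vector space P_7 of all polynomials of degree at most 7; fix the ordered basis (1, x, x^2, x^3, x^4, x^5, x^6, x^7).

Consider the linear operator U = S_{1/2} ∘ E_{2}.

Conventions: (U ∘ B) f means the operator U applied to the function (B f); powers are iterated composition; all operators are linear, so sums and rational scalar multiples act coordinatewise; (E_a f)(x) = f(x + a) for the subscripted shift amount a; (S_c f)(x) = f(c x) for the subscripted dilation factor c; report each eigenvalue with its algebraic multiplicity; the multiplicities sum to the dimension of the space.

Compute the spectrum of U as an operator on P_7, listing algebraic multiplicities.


λ = 1/128 (multiplicity 1), λ = 1/64 (multiplicity 1), λ = 1/32 (multiplicity 1), λ = 1/16 (multiplicity 1), λ = 1/8 (multiplicity 1), λ = 1/4 (multiplicity 1), λ = 1/2 (multiplicity 1), λ = 1 (multiplicity 1)

image of 1: 1
image of x: (1/2)x + 2
image of x^2: (1/4)x^2 + 2x + 4
image of x^3: (1/8)x^3 + (3/2)x^2 + 6x + 8
image of x^4: (1/16)x^4 + x^3 + 6x^2 + 16x + 16
image of x^5: (1/32)x^5 + (5/8)x^4 + 5x^3 + 20x^2 + 40x + 32
image of x^6: (1/64)x^6 + (3/8)x^5 + (15/4)x^4 + 20x^3 + 60x^2 + 96x + 64
image of x^7: (1/128)x^7 + (7/32)x^6 + (21/8)x^5 + (35/2)x^4 + 70x^3 + 168x^2 + 224x + 128
the matrix is upper triangular; its diagonal is (1, 1/2, 1/4, 1/8, 1/16, 1/32, 1/64, 1/128)
for a triangular matrix the eigenvalues are the diagonal entries, with algebraic multiplicity their repetition count


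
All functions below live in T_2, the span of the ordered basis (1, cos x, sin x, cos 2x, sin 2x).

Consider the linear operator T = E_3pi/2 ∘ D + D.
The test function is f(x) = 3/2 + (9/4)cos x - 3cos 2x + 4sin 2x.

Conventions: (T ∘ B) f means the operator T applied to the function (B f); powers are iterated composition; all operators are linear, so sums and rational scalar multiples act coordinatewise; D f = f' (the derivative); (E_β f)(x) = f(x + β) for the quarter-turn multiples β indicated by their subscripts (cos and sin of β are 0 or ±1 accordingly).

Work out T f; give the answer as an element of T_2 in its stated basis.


D f = -(9/4)sin x + 8cos 2x + 6sin 2x
E_3pi/2 D f = (9/4)cos x - 8cos 2x - 6sin 2x
D f = -(9/4)sin x + 8cos 2x + 6sin 2x
(E_3pi/2 ∘ D + D) f = (9/4)cos x - (9/4)sin x

g(x) = (9/4)cos x - (9/4)sin x


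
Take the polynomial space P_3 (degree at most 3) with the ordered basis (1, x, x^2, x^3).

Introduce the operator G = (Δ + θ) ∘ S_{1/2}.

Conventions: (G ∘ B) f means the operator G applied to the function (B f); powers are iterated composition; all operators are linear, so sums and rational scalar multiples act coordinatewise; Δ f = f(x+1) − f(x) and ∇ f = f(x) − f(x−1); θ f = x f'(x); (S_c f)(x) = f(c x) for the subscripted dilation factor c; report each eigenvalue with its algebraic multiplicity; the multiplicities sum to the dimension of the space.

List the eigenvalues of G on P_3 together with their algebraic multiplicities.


image of 1: 0
image of x: (1/2)x + 1/2
image of x^2: (1/2)x^2 + (1/2)x + 1/4
image of x^3: (3/8)x^3 + (3/8)x^2 + (3/8)x + 1/8
the matrix is upper triangular; its diagonal is (0, 1/2, 1/2, 3/8)
for a triangular matrix the eigenvalues are the diagonal entries, with algebraic multiplicity their repetition count

λ = 0 (multiplicity 1), λ = 3/8 (multiplicity 1), λ = 1/2 (multiplicity 2)


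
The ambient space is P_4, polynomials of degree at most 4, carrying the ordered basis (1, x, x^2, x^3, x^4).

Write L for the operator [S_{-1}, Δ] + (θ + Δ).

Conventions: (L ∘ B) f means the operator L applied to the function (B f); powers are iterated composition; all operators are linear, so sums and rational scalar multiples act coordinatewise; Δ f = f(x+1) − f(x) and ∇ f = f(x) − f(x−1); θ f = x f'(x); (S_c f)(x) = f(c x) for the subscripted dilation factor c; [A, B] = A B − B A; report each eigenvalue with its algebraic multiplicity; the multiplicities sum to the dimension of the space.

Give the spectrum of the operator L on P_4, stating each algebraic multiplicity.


λ = 0 (multiplicity 1), λ = 1 (multiplicity 1), λ = 2 (multiplicity 1), λ = 3 (multiplicity 1), λ = 4 (multiplicity 1)

image of 1: 0
image of x: x + 3
image of x^2: 2x^2 - 2x + 1
image of x^3: 3x^3 + 9x^2 + 3x + 3
image of x^4: 4x^4 - 4x^3 + 6x^2 - 4x + 1
the matrix is upper triangular; its diagonal is (0, 1, 2, 3, 4)
for a triangular matrix the eigenvalues are the diagonal entries, with algebraic multiplicity their repetition count


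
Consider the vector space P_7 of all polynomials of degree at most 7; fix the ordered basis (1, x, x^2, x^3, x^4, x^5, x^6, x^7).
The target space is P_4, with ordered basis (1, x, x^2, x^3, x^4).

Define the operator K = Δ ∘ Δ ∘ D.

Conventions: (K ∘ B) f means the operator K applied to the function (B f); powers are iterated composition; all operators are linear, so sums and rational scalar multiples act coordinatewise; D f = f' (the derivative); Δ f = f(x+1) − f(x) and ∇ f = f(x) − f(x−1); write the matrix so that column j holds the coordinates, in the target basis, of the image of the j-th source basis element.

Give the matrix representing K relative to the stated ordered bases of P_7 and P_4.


image of 1: 0
image of x: 0
image of x^2: 0
image of x^3: 6
image of x^4: 24x + 24
image of x^5: 60x^2 + 120x + 70
image of x^6: 120x^3 + 360x^2 + 420x + 180
image of x^7: 210x^4 + 840x^3 + 1470x^2 + 1260x + 434
each image's coordinates form column j of the matrix

the matrix is [[0, 0, 0, 6, 24, 70, 180, 434]; [0, 0, 0, 0, 24, 120, 420, 1260]; [0, 0, 0, 0, 0, 60, 360, 1470]; [0, 0, 0, 0, 0, 0, 120, 840]; [0, 0, 0, 0, 0, 0, 0, 210]] (rows listed top to bottom)


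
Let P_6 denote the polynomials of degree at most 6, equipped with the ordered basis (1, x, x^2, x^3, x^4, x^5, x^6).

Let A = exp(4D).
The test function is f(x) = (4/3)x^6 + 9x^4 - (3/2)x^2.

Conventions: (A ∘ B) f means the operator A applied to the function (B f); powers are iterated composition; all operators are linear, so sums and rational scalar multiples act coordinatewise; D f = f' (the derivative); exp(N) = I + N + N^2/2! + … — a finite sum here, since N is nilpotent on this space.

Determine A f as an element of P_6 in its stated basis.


the image equals g(x) = (4/3)x^6 + 32x^5 + 329x^4 + (5552/3)x^3 + (11965/2)x^2 + 10484x + 23224/3

order-1 term: 32x^5 + 144x^3 - 12x
order-2 term: 320x^4 + 864x^2 - 24
order-3 term: (5120/3)x^3 + 2304x
order-4 term: 5120x^2 + 2304
order-5 term: 8192x
order-6 term: 16384/3
the series for exp(4D) f terminates at order 6
exp(4D) f = (4/3)x^6 + 32x^5 + 329x^4 + (5552/3)x^3 + (11965/2)x^2 + 10484x + 23224/3


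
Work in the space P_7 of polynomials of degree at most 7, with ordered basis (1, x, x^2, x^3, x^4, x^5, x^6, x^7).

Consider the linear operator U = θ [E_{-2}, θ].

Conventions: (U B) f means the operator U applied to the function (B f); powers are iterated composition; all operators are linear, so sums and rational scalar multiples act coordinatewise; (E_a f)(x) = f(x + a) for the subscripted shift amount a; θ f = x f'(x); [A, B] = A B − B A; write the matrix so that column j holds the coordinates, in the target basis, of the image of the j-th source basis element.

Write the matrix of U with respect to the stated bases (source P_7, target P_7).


image of 1: 0
image of x: 0
image of x^2: -4x
image of x^3: -12x^2 + 24x
image of x^4: -24x^3 + 96x^2 - 96x
image of x^5: -40x^4 + 240x^3 - 480x^2 + 320x
image of x^6: -60x^5 + 480x^4 - 1440x^3 + 1920x^2 - 960x
image of x^7: -84x^6 + 840x^5 - 3360x^4 + 6720x^3 - 6720x^2 + 2688x
each image's coordinates form column j of the matrix

the matrix is [[0, 0, 0, 0, 0, 0, 0, 0]; [0, 0, -4, 24, -96, 320, -960, 2688]; [0, 0, 0, -12, 96, -480, 1920, -6720]; [0, 0, 0, 0, -24, 240, -1440, 6720]; [0, 0, 0, 0, 0, -40, 480, -3360]; [0, 0, 0, 0, 0, 0, -60, 840]; [0, 0, 0, 0, 0, 0, 0, -84]; [0, 0, 0, 0, 0, 0, 0, 0]] (rows listed top to bottom)


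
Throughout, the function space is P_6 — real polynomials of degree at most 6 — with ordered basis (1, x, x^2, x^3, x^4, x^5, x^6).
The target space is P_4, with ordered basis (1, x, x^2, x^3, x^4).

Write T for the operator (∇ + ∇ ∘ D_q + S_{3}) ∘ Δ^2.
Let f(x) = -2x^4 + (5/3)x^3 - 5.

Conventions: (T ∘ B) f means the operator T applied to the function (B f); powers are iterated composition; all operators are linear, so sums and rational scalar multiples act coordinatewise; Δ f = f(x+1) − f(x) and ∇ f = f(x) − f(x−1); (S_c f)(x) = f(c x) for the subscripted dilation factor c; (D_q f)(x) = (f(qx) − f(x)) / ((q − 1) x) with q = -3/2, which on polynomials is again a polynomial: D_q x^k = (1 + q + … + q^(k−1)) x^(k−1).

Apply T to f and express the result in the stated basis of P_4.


Δ f = -8x^3 - 7x^2 - 3x - 1/3
Δ Δ f = -24x^2 - 38x - 18
∇ Δ^2 f = -48x - 14
D_q Δ^2 f = 12x - 38
∇ D_q Δ^2 f = 12
S_{3} Δ^2 f = -216x^2 - 114x - 18
(∇ + ∇ ∘ D_q + S_{3}) Δ^2 f = -216x^2 - 162x - 20

the image equals g(x) = -216x^2 - 162x - 20


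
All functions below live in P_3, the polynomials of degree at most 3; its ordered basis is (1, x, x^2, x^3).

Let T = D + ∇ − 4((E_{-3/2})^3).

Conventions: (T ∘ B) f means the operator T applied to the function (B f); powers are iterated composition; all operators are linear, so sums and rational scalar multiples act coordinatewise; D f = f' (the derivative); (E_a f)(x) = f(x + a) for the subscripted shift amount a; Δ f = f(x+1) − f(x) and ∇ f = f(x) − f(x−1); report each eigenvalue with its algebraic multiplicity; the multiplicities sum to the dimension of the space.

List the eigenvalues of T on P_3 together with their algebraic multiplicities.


λ = -4 (multiplicity 4)

image of 1: -4
image of x: -4x + 20
image of x^2: -4x^2 + 40x - 82
image of x^3: -4x^3 + 60x^2 - 246x + 731/2
the matrix is upper triangular; its diagonal is (-4, -4, -4, -4)
for a triangular matrix the eigenvalues are the diagonal entries, with algebraic multiplicity their repetition count


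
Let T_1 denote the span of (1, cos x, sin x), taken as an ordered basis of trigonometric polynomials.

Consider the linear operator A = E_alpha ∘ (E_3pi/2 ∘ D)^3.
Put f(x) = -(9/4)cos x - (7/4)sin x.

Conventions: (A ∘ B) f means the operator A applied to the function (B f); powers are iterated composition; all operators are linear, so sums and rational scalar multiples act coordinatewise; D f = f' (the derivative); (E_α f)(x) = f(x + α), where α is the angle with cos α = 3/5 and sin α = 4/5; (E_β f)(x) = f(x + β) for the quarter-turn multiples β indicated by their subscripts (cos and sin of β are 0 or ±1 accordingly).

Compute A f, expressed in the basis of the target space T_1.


D f = -(7/4)cos x + (9/4)sin x
E_3pi/2 D f = -(9/4)cos x - (7/4)sin x
D (E_3pi/2 ∘ D) f = -(7/4)cos x + (9/4)sin x
E_3pi/2 D (E_3pi/2 ∘ D) f = -(9/4)cos x - (7/4)sin x
D (E_3pi/2 ∘ D) (E_3pi/2 ∘ D) f = -(7/4)cos x + (9/4)sin x
E_3pi/2 D (E_3pi/2 ∘ D) (E_3pi/2 ∘ D) f = -(9/4)cos x - (7/4)sin x
E_alpha (E_3pi/2 ∘ D)^3 f = -(11/4)cos x + (3/4)sin x

g(x) = -(11/4)cos x + (3/4)sin x


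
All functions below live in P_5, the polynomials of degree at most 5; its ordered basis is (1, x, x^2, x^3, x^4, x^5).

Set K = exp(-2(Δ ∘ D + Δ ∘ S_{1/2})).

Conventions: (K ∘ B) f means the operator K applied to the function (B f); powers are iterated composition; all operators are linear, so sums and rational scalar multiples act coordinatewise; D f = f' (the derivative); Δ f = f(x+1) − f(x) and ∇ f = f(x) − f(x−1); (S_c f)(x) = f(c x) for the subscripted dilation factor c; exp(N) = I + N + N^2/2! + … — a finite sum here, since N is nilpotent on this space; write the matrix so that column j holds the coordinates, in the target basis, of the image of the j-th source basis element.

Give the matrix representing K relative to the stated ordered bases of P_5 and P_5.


the matrix is [[1, -1, -4, 27/16, 3579/64, 306985/2048]; [0, 1, -1, -99/8, -9, 252025/1024]; [0, 0, 1, -3/4, -393/16, -10635/256]; [0, 0, 0, 1, -1/2, -2595/64]; [0, 0, 0, 0, 1, -5/16]; [0, 0, 0, 0, 0, 1]] (rows listed top to bottom)

image of 1: 1
image of x: x - 1
image of x^2: x^2 - x - 4
image of x^3: x^3 - (3/4)x^2 - (99/8)x + 27/16
image of x^4: x^4 - (1/2)x^3 - (393/16)x^2 - 9x + 3579/64
image of x^5: x^5 - (5/16)x^4 - (2595/64)x^3 - (10635/256)x^2 + (252025/1024)x + 306985/2048
each image's coordinates form column j of the matrix


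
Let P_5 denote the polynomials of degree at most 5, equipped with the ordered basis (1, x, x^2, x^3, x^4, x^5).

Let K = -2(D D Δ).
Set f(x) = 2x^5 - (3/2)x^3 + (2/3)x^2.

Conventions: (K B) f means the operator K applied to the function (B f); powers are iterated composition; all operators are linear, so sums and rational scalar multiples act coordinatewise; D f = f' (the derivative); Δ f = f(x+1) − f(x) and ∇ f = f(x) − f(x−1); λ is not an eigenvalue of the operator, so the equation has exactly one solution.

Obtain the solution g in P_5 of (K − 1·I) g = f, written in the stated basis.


write g with unknown coordinates in the stated basis and equate coefficients in (K − 1·I) g = f
solving from the highest basis element down gives g = -2x^5 + (3/2)x^3 + (718/3)x^2 + 240x + 62
check: K g = 240x^2 + 240x + 62
so K g − 1·g = 2x^5 - (3/2)x^3 + (2/3)x^2 = f ✓

the result is g(x) = -2x^5 + (3/2)x^3 + (718/3)x^2 + 240x + 62


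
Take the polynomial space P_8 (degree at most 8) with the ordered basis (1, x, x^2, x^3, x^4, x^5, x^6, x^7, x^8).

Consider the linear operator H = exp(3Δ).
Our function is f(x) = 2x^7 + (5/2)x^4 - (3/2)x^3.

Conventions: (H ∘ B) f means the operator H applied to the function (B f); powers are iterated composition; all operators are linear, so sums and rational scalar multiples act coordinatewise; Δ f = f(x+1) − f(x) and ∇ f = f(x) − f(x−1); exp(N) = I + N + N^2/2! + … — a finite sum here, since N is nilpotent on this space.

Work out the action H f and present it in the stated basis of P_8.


order-1 term: 42x^6 + 126x^5 + 210x^4 + 240x^3 + (315/2)x^2 + (117/2)x + 9
order-2 term: 378x^5 + 1890x^4 + 4410x^3 + 5805x^2 + (8271/2)x + 1251
order-3 term: 1890x^4 + 11340x^3 + 28350x^2 + 34290x + 33237/2
order-4 term: 5670x^3 + 34020x^2 + 73710x + 113805/2
order-5 term: 10206x^2 + 51030x + 68040
order-6 term: 10206x + 30618
order-7 term: 4374
the series for exp(3Δ) f terminates at order 7
exp(3Δ) f = 2x^7 + 42x^6 + 504x^5 + (7985/2)x^4 + (43317/2)x^3 + (157077/2)x^2 + 173430x + 177813

the result is g(x) = 2x^7 + 42x^6 + 504x^5 + (7985/2)x^4 + (43317/2)x^3 + (157077/2)x^2 + 173430x + 177813


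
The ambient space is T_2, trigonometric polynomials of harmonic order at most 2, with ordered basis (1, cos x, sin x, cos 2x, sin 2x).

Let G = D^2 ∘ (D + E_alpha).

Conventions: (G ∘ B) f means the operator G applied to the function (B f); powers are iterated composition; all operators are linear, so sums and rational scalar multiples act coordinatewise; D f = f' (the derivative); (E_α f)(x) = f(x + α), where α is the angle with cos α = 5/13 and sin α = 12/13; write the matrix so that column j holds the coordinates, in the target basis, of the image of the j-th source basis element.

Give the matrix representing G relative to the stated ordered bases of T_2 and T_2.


image of 1: 0
image of cos x: -(5/13)cos x + (25/13)sin x
image of sin x: -(25/13)cos x - (5/13)sin x
image of cos 2x: (476/169)cos 2x + (1832/169)sin 2x
image of sin 2x: -(1832/169)cos 2x + (476/169)sin 2x
each image's coordinates form column j of the matrix

the matrix is [[0, 0, 0, 0, 0]; [0, -5/13, -25/13, 0, 0]; [0, 25/13, -5/13, 0, 0]; [0, 0, 0, 476/169, -1832/169]; [0, 0, 0, 1832/169, 476/169]] (rows listed top to bottom)


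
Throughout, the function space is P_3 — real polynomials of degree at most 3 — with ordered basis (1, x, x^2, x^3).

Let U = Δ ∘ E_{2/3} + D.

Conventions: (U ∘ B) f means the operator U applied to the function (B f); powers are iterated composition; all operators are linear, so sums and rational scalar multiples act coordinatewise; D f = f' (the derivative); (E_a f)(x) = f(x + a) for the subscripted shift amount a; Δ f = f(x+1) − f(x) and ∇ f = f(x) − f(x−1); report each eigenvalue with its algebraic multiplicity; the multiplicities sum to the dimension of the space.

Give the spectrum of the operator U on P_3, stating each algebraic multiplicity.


λ = 0 (multiplicity 4)

image of 1: 0
image of x: 2
image of x^2: 4x + 7/3
image of x^3: 6x^2 + 7x + 13/3
the matrix is upper triangular; its diagonal is (0, 0, 0, 0)
for a triangular matrix the eigenvalues are the diagonal entries, with algebraic multiplicity their repetition count


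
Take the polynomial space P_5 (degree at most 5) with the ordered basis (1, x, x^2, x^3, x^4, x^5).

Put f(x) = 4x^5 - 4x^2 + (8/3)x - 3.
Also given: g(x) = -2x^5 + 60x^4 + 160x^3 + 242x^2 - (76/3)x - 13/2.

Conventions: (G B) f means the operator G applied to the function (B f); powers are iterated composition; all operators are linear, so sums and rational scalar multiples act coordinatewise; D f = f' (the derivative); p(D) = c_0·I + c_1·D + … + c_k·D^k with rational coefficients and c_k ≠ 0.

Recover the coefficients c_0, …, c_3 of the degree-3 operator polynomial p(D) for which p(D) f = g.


D^0 f = 4x^5 - 4x^2 + (8/3)x - 3
D^1 f = 20x^4 - 8x + 8/3
D^2 f = 80x^3 - 8
D^3 f = 240x^2
matching coefficients of g against c_0 f + c_1 Df + … from the top degree down determines the c_i
solution: c_0 = -1/2, c_1 = 3, c_2 = 2, c_3 = 1

p(D) = -(1/2)·I + 3·D + 2·D^2 + D^3, i.e. c_0 = -1/2, c_1 = 3, c_2 = 2, c_3 = 1


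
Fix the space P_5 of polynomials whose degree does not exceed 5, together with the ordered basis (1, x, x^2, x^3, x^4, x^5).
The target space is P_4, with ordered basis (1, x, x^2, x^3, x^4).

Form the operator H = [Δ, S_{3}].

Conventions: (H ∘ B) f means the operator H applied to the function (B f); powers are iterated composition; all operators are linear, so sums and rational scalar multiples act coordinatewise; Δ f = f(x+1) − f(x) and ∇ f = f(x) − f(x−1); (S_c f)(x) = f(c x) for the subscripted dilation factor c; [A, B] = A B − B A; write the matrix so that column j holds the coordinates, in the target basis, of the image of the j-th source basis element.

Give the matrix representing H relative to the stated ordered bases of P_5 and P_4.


the matrix is [[0, 2, 8, 26, 80, 242]; [0, 0, 12, 72, 312, 1200]; [0, 0, 0, 54, 432, 2340]; [0, 0, 0, 0, 216, 2160]; [0, 0, 0, 0, 0, 810]] (rows listed top to bottom)

image of 1: 0
image of x: 2
image of x^2: 12x + 8
image of x^3: 54x^2 + 72x + 26
image of x^4: 216x^3 + 432x^2 + 312x + 80
image of x^5: 810x^4 + 2160x^3 + 2340x^2 + 1200x + 242
each image's coordinates form column j of the matrix


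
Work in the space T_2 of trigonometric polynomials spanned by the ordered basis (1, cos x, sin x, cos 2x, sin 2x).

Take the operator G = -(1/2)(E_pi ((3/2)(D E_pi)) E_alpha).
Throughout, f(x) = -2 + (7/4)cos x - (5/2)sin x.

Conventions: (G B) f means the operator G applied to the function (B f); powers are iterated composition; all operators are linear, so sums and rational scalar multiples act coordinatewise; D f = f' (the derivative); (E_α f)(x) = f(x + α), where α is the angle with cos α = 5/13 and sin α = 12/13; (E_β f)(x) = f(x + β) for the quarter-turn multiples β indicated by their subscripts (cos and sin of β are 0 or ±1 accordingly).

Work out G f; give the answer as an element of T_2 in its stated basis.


E_alpha f = -2 - (85/52)cos x - (67/26)sin x
E_pi E_alpha f = -2 + (85/52)cos x + (67/26)sin x
D E_pi E_alpha f = (67/26)cos x - (85/52)sin x
((3/2)(D E_pi)) E_alpha f = (201/52)cos x - (255/104)sin x
E_pi ((3/2)(D E_pi)) E_alpha f = -(201/52)cos x + (255/104)sin x
(-(1/2)(E_pi ((3/2)(D E_pi)) E_alpha)) f = (201/104)cos x - (255/208)sin x

g(x) = (201/104)cos x - (255/208)sin x


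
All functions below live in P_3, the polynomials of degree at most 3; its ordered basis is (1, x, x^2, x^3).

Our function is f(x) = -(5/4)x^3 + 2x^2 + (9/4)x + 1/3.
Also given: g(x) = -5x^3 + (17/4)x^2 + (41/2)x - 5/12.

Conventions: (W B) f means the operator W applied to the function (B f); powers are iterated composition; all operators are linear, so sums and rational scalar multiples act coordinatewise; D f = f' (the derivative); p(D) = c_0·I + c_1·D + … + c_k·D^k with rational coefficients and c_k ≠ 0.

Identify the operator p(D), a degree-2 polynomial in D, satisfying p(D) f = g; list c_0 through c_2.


c_0 = 4, c_1 = 1, c_2 = -1

D^0 f = -(5/4)x^3 + 2x^2 + (9/4)x + 1/3
D^1 f = -(15/4)x^2 + 4x + 9/4
D^2 f = -(15/2)x + 4
matching coefficients of g against c_0 f + c_1 Df + … from the top degree down determines the c_i
solution: c_0 = 4, c_1 = 1, c_2 = -1


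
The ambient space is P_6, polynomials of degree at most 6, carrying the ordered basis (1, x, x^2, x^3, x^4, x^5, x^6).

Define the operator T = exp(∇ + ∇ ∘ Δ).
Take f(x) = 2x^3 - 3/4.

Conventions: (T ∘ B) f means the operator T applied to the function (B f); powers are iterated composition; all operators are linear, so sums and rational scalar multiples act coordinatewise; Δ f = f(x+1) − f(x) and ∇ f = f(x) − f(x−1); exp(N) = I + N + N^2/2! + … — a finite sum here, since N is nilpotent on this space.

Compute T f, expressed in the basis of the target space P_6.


the result is g(x) = 2x^3 + 6x^2 + 12x + 37/4

order-1 term: 6x^2 + 6x + 2
order-2 term: 6x + 6
order-3 term: 2
the series for exp(∇ + ∇ ∘ Δ) f terminates at order 3
exp(∇ + ∇ ∘ Δ) f = 2x^3 + 6x^2 + 12x + 37/4


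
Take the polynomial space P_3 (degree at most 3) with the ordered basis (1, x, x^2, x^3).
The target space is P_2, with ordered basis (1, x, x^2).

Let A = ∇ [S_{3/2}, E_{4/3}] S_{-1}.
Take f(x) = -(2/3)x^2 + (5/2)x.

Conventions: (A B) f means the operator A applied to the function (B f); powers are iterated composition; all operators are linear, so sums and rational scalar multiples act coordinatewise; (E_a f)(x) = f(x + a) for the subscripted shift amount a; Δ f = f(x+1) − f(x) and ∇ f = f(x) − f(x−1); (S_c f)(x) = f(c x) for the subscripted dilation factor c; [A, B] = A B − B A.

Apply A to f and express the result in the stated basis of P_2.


g(x) = 4/3

S_{-1} f = -(2/3)x^2 - (5/2)x
E_{4/3} S_{-1} f = -(2/3)x^2 - (77/18)x - 122/27
S_{3/2} E_{4/3} S_{-1} f = -(3/2)x^2 - (77/12)x - 122/27
S_{3/2} S_{-1} f = -(3/2)x^2 - (15/4)x
E_{4/3} S_{3/2} S_{-1} f = -(3/2)x^2 - (31/4)x - 23/3
[S_{3/2}, E_{4/3}] S_{-1} f = (4/3)x + 85/27
∇ [S_{3/2}, E_{4/3}] S_{-1} f = 4/3


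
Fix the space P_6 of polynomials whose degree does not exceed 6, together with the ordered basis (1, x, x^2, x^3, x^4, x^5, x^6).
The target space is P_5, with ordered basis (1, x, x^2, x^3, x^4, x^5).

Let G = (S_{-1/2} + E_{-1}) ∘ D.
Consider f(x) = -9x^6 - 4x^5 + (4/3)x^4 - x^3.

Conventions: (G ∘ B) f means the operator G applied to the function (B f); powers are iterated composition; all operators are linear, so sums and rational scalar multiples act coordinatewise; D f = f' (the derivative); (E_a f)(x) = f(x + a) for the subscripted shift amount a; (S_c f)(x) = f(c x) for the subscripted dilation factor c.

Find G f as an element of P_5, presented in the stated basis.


D f = -54x^5 - 20x^4 + (16/3)x^3 - 3x^2
S_{-1/2} D f = (27/16)x^5 - (5/4)x^4 - (2/3)x^3 - (3/4)x^2
E_{-1} D f = -54x^5 + 250x^4 - (1364/3)x^3 + 401x^2 - 168x + 77/3
(S_{-1/2} + E_{-1}) D f = -(837/16)x^5 + (995/4)x^4 - (1366/3)x^3 + (1601/4)x^2 - 168x + 77/3

the result is g(x) = -(837/16)x^5 + (995/4)x^4 - (1366/3)x^3 + (1601/4)x^2 - 168x + 77/3


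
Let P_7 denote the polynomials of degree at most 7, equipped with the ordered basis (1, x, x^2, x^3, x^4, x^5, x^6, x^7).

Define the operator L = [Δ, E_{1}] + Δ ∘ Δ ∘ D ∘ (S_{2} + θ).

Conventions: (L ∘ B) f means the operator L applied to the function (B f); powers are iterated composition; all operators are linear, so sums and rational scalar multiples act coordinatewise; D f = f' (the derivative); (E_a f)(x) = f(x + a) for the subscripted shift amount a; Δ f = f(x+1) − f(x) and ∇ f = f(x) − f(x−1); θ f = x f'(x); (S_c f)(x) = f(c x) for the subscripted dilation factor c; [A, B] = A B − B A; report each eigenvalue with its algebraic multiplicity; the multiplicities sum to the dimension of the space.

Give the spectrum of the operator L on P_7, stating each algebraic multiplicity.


image of 1: 0
image of x: 0
image of x^2: 0
image of x^3: 66
image of x^4: 480x + 480
image of x^5: 2220x^2 + 4440x + 2590
image of x^6: 8400x^3 + 25200x^2 + 29400x + 12600
image of x^7: 28350x^4 + 113400x^3 + 198450x^2 + 170100x + 58590
the matrix is upper triangular; its diagonal is (0, 0, 0, 0, 0, 0, 0, 0)
for a triangular matrix the eigenvalues are the diagonal entries, with algebraic multiplicity their repetition count

λ = 0 (multiplicity 8)


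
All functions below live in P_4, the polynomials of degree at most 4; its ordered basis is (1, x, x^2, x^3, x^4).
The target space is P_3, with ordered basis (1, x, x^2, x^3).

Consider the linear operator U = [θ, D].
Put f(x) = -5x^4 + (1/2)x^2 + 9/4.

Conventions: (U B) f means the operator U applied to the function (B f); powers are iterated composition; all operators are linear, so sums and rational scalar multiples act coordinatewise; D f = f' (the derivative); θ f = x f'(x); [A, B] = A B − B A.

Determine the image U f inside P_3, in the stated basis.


D f = -20x^3 + x
θ D f = -60x^3 + x
θ f = -20x^4 + x^2
D θ f = -80x^3 + 2x
[θ, D] f = 20x^3 - x

g(x) = 20x^3 - x


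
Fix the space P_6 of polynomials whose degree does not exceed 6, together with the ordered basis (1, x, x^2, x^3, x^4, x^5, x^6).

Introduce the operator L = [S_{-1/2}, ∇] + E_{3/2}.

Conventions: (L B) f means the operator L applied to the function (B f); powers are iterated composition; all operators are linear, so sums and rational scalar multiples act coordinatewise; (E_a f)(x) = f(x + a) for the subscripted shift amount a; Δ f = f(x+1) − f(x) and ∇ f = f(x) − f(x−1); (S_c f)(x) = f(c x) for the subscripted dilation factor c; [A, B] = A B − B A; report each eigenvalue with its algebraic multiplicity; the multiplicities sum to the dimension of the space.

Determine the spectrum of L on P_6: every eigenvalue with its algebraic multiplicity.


image of 1: 1
image of x: x + 3
image of x^2: x^2 + (3/2)x + 3/2
image of x^3: x^3 + (45/8)x^2 + (63/8)x + 9/2
image of x^4: x^4 + (21/4)x^3 + (99/8)x^2 + (45/4)x + 33/8
image of x^5: x^5 + (255/32)x^4 + (375/16)x^3 + (585/16)x^2 + (885/32)x + 69/8
image of x^6: x^6 + (279/32)x^5 + (2115/64)x^4 + (1035/16)x^3 + (4635/64)x^2 + (1359/32)x + 333/32
the matrix is upper triangular; its diagonal is (1, 1, 1, 1, 1, 1, 1)
for a triangular matrix the eigenvalues are the diagonal entries, with algebraic multiplicity their repetition count

λ = 1 (multiplicity 7)


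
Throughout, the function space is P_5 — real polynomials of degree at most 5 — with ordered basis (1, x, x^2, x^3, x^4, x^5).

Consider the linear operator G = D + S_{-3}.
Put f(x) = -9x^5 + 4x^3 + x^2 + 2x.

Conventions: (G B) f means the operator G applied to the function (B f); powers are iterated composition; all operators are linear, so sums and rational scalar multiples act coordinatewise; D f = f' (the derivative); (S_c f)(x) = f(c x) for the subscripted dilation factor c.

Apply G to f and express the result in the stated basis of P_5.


the image equals g(x) = 2187x^5 - 45x^4 - 108x^3 + 21x^2 - 4x + 2

D f = -45x^4 + 12x^2 + 2x + 2
S_{-3} f = 2187x^5 - 108x^3 + 9x^2 - 6x
(D + S_{-3}) f = 2187x^5 - 45x^4 - 108x^3 + 21x^2 - 4x + 2


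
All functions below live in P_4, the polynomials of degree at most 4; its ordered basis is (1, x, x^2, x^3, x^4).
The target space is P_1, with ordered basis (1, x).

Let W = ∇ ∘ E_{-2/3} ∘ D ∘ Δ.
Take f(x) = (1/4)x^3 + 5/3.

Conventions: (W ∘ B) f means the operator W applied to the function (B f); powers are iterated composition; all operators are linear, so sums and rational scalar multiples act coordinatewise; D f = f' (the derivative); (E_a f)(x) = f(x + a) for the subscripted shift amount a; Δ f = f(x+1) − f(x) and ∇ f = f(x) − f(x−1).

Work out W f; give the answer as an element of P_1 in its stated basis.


Δ f = (3/4)x^2 + (3/4)x + 1/4
D Δ f = (3/2)x + 3/4
E_{-2/3} D Δ f = (3/2)x - 1/4
∇ (E_{-2/3} ∘ D ∘ Δ) f = 3/2

the image equals g(x) = 3/2


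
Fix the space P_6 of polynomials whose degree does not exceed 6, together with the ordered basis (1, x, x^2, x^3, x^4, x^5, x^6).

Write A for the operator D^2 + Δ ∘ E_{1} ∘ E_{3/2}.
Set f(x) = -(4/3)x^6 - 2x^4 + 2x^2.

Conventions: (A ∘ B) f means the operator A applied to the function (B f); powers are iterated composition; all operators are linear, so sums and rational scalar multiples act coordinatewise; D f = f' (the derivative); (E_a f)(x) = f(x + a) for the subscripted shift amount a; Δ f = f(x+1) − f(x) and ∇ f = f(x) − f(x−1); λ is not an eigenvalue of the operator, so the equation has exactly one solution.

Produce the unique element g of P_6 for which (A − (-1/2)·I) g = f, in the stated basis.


write g with unknown coordinates in the stated basis and equate coefficients in (A − (-1/2)·I) g = f
solving from the highest basis element down gives g = -(8/3)x^6 + 32x^5 + 316x^4 - (14224/3)x^3 - 10444x^2 + 178634x - 62326/3
check: A g = -16x^5 - 160x^4 + (7112/3)x^3 + 5224x^2 - 89317x + 31163/3
so A g − (-1/2)·g = -(4/3)x^6 - 2x^4 + 2x^2 = f ✓

the image equals g(x) = -(8/3)x^6 + 32x^5 + 316x^4 - (14224/3)x^3 - 10444x^2 + 178634x - 62326/3


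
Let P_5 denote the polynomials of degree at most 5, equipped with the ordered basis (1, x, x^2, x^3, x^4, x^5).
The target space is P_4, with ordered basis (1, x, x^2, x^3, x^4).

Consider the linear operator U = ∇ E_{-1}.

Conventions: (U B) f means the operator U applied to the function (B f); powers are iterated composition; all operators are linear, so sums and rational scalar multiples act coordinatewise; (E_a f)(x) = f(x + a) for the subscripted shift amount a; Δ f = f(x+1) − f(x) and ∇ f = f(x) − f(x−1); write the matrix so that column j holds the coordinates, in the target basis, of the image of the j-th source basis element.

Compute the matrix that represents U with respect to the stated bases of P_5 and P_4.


the matrix is [[0, 1, -3, 7, -15, 31]; [0, 0, 2, -9, 28, -75]; [0, 0, 0, 3, -18, 70]; [0, 0, 0, 0, 4, -30]; [0, 0, 0, 0, 0, 5]] (rows listed top to bottom)

image of 1: 0
image of x: 1
image of x^2: 2x - 3
image of x^3: 3x^2 - 9x + 7
image of x^4: 4x^3 - 18x^2 + 28x - 15
image of x^5: 5x^4 - 30x^3 + 70x^2 - 75x + 31
each image's coordinates form column j of the matrix
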